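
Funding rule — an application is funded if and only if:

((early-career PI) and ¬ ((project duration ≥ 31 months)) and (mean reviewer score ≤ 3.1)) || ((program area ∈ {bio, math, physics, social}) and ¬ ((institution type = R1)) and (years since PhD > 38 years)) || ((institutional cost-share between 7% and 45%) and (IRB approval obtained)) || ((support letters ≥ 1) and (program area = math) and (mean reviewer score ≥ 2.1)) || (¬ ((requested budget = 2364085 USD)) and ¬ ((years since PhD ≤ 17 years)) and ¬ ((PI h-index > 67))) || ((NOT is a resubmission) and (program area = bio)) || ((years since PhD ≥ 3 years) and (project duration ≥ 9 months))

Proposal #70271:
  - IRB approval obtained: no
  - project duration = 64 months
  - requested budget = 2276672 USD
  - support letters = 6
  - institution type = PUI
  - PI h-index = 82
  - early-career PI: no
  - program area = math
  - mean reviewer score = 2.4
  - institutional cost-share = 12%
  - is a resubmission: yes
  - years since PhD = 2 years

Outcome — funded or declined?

Funded

Atomic conditions:
  early-career PI: no → false
  project duration ≥ 31 months: 64 ≥ 31 is true
  mean reviewer score ≤ 3.1: 2.4 ≤ 3.1 is true
  program area ∈ {bio, math, physics, social}: math is in the set → true
  institution type = R1: PUI == R1 is false
  years since PhD > 38 years: 2 > 38 is false
  institutional cost-share between 7% and 45%: 12 in [7, 45] is true
  IRB approval obtained: no → false
  support letters ≥ 1: 6 ≥ 1 is true
  program area = math: math == math is true
  mean reviewer score ≥ 2.1: 2.4 ≥ 2.1 is true
  requested budget = 2364085 USD: 2276672 == 2364085 is false
  years since PhD ≤ 17 years: 2 ≤ 17 is true
  PI h-index > 67: 82 > 67 is true
  NOT is a resubmission: yes → false
  program area = bio: math == bio is false
  years since PhD ≥ 3 years: 2 ≥ 3 is false
  project duration ≥ 9 months: 64 ≥ 9 is true
Combine:
[1.2] NOT true = false
[1] false AND false AND true = false
[2.2] NOT false = true
[2] true AND true AND false = false
[3] true AND false = false
[4] true AND true AND true = true
[5.1] NOT false = true
[5.2] NOT true = false
[5.3] NOT true = false
[5] true AND false AND false = false
[6] false AND false = false
[7] false AND true = false
[root] false OR false OR false OR true OR false OR false OR false = true
Overall: true → funded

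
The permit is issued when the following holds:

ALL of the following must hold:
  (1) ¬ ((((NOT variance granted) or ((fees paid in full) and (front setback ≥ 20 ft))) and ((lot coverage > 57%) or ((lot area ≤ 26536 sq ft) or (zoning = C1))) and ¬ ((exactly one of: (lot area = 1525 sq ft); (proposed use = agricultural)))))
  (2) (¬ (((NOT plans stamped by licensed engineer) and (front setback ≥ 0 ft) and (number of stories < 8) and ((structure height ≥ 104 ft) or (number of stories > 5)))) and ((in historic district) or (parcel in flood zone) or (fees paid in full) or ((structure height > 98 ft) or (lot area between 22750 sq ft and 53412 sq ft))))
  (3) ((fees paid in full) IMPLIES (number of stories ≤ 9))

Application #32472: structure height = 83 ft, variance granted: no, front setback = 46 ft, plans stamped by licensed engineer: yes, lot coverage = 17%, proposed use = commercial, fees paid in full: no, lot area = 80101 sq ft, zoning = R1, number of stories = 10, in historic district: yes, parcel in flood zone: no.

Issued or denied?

Atomic conditions:
  NOT variance granted: no → true
  fees paid in full: no → false
  front setback ≥ 20 ft: 46 ≥ 20 is true
  lot coverage > 57%: 17 > 57 is false
  lot area ≤ 26536 sq ft: 80101 ≤ 26536 is false
  zoning = C1: R1 == C1 is false
  lot area = 1525 sq ft: 80101 == 1525 is false
  proposed use = agricultural: commercial == agricultural is false
  NOT plans stamped by licensed engineer: yes → false
  front setback ≥ 0 ft: 46 ≥ 0 is true
  number of stories < 8: 10 < 8 is false
  structure height ≥ 104 ft: 83 ≥ 104 is false
  number of stories > 5: 10 > 5 is true
  in historic district: yes → true
  parcel in flood zone: no → false
  structure height > 98 ft: 83 > 98 is false
  lot area between 22750 sq ft and 53412 sq ft: 80101 in [22750, 53412] is false
  number of stories ≤ 9: 10 ≤ 9 is false
Combine:
[1.1.1.2] false AND true = false
[1.1.1] true OR false = true
[1.1.2.2] false OR false = false
[1.1.2] false OR false = false
[1.1.3.1] exactly-one(false, false) = false
[1.1.3] NOT false = true
[1.1] true AND false AND true = false
[1] NOT false = true
[2.1.1.4] false OR true = true
[2.1.1] false AND true AND false AND true = false
[2.1] NOT false = true
[2.2.4] false OR false = false
[2.2] true OR false OR false OR false = true
[2] true AND true = true
[3] false → false (antecedent false ⇒ implication holds) = true
[root] true AND true AND true = true
Overall: true → issued

Issued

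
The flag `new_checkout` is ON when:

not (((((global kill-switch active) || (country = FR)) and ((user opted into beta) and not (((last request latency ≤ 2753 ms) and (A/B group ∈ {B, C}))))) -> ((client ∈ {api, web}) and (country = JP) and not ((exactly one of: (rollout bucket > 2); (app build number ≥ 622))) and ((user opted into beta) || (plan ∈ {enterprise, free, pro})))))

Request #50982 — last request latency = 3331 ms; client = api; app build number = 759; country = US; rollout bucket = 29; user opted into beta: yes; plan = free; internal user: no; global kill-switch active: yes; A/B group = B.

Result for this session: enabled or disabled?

Enabled

Atomic conditions:
  global kill-switch active: yes → true
  country = FR: US == FR is false
  user opted into beta: yes → true
  last request latency ≤ 2753 ms: 3331 ≤ 2753 is false
  A/B group ∈ {B, C}: B is in the set → true
  client ∈ {api, web}: api is in the set → true
  country = JP: US == JP is false
  rollout bucket > 2: 29 > 2 is true
  app build number ≥ 622: 759 ≥ 622 is true
  plan ∈ {enterprise, free, pro}: free is in the set → true
Combine:
[1.1.1] true OR false = true
[1.1.2.2.1] false AND true = false
[1.1.2.2] NOT false = true
[1.1.2] true AND true = true
[1.1] true AND true = true
[1.2.3.1] exactly-one(true, true) = false
[1.2.3] NOT false = true
[1.2.4] true OR true = true
[1.2] true AND false AND true AND true = false
[1] true → false = false
[root] NOT false = true
Overall: true → enabled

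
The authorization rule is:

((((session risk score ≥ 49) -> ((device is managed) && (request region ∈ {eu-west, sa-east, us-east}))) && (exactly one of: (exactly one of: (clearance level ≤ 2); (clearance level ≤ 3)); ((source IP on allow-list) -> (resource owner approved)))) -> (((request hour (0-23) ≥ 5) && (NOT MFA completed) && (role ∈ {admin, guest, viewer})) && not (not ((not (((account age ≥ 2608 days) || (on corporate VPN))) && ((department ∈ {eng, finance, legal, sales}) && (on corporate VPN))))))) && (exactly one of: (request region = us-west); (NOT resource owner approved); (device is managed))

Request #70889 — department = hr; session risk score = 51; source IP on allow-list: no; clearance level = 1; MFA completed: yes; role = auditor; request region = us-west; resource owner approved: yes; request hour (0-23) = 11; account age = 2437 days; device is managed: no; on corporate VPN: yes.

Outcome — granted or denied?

Granted

Atomic conditions:
  session risk score ≥ 49: 51 ≥ 49 is true
  device is managed: no → false
  request region ∈ {eu-west, sa-east, us-east}: us-west is not in the set → false
  clearance level ≤ 2: 1 ≤ 2 is true
  clearance level ≤ 3: 1 ≤ 3 is true
  source IP on allow-list: no → false
  resource owner approved: yes → true
  request hour (0-23) ≥ 5: 11 ≥ 5 is true
  NOT MFA completed: yes → false
  role ∈ {admin, guest, viewer}: auditor is not in the set → false
  account age ≥ 2608 days: 2437 ≥ 2608 is false
  on corporate VPN: yes → true
  department ∈ {eng, finance, legal, sales}: hr is not in the set → false
  request region = us-west: us-west == us-west is true
  NOT resource owner approved: yes → false
Combine:
[1.1.1.2] false AND false = false
[1.1.1] true → false = false
[1.1.2.1] exactly-one(true, true) = false
[1.1.2.2] false → true (antecedent false ⇒ implication holds) = true
[1.1.2] exactly-one(false, true) = true
[1.1] false AND true = false
[1.2.1] true AND false AND false = false
[1.2.2.1.1.1.1] false OR true = true
[1.2.2.1.1.1] NOT true = false
[1.2.2.1.1.2] false AND true = false
[1.2.2.1.1] false AND false = false
[1.2.2.1] NOT false = true
[1.2.2] NOT true = false
[1.2] false AND false = false
[1] false → false (antecedent false ⇒ implication holds) = true
[2] exactly-one(true, false, false) = true
[root] true AND true = true
Overall: true → granted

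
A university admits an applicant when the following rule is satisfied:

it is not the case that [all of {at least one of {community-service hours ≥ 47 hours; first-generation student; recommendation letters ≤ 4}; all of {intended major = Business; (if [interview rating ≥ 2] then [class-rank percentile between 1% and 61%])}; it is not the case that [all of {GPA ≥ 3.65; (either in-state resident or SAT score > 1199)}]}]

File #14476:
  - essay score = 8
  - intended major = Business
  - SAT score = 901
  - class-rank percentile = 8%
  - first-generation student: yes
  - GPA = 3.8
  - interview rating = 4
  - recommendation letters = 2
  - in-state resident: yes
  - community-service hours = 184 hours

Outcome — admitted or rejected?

Atomic conditions:
  community-service hours ≥ 47 hours: 184 ≥ 47 is true
  first-generation student: yes → true
  recommendation letters ≤ 4: 2 ≤ 4 is true
  intended major = Business: Business == Business is true
  interview rating ≥ 2: 4 ≥ 2 is true
  class-rank percentile between 1% and 61%: 8 in [1, 61] is true
  GPA ≥ 3.65: 3.8 ≥ 3.65 is true
  in-state resident: yes → true
  SAT score > 1199: 901 > 1199 is false
Combine:
[1.1] true OR true OR true = true
[1.2.2] true → true = true
[1.2] true AND true = true
[1.3.1.2] true OR false = true
[1.3.1] true AND true = true
[1.3] NOT true = false
[1] true AND true AND false = false
[root] NOT false = true
Overall: true → admitted

Admitted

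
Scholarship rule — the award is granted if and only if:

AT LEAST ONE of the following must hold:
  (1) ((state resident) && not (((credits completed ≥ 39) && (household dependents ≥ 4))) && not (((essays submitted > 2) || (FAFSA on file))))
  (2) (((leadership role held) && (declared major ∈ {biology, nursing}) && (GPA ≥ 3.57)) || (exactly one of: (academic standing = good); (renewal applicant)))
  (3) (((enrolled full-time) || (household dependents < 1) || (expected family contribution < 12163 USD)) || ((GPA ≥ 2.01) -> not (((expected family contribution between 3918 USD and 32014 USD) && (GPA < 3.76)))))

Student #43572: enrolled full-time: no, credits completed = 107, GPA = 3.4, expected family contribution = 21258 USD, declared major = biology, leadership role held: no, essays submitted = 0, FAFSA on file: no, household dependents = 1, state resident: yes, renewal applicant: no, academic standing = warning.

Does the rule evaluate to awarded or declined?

Atomic conditions:
  state resident: yes → true
  credits completed ≥ 39: 107 ≥ 39 is true
  household dependents ≥ 4: 1 ≥ 4 is false
  essays submitted > 2: 0 > 2 is false
  FAFSA on file: no → false
  leadership role held: no → false
  declared major ∈ {biology, nursing}: biology is in the set → true
  GPA ≥ 3.57: 3.4 ≥ 3.57 is false
  academic standing = good: warning == good is false
  renewal applicant: no → false
  enrolled full-time: no → false
  household dependents < 1: 1 < 1 is false
  expected family contribution < 12163 USD: 21258 < 12163 is false
  GPA ≥ 2.01: 3.4 ≥ 2.01 is true
  expected family contribution between 3918 USD and 32014 USD: 21258 in [3918, 32014] is true
  GPA < 3.76: 3.4 < 3.76 is true
Combine:
[1.2.1] true AND false = false
[1.2] NOT false = true
[1.3.1] false OR false = false
[1.3] NOT false = true
[1] true AND true AND true = true
[2.1] false AND true AND false = false
[2.2] exactly-one(false, false) = false
[2] false OR false = false
[3.1] false OR false OR false = false
[3.2.2.1] true AND true = true
[3.2.2] NOT true = false
[3.2] true → false = false
[3] false OR false = false
[root] true OR false OR false = true
Overall: true → awarded

Awarded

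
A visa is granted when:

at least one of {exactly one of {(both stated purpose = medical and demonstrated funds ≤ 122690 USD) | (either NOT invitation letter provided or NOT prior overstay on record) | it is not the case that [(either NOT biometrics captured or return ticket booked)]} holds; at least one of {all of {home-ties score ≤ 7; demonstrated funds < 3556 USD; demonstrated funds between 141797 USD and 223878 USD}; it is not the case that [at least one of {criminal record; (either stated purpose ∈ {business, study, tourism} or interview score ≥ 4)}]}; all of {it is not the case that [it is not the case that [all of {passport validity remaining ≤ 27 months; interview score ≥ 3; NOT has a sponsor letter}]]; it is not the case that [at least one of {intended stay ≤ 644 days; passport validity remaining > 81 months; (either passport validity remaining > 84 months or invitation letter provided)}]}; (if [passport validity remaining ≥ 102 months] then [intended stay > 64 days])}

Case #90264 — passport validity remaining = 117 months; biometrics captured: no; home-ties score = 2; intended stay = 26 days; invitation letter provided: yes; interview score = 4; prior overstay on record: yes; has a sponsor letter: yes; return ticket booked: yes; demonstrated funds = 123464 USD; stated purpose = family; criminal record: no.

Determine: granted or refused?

Atomic conditions:
  stated purpose = medical: family == medical is false
  demonstrated funds ≤ 122690 USD: 123464 ≤ 122690 is false
  NOT invitation letter provided: yes → false
  NOT prior overstay on record: yes → false
  NOT biometrics captured: no → true
  return ticket booked: yes → true
  home-ties score ≤ 7: 2 ≤ 7 is true
  demonstrated funds < 3556 USD: 123464 < 3556 is false
  demonstrated funds between 141797 USD and 223878 USD: 123464 in [141797, 223878] is false
  criminal record: no → false
  stated purpose ∈ {business, study, tourism}: family is not in the set → false
  interview score ≥ 4: 4 ≥ 4 is true
  passport validity remaining ≤ 27 months: 117 ≤ 27 is false
  interview score ≥ 3: 4 ≥ 3 is true
  NOT has a sponsor letter: yes → false
  intended stay ≤ 644 days: 26 ≤ 644 is true
  passport validity remaining > 81 months: 117 > 81 is true
  passport validity remaining > 84 months: 117 > 84 is true
  invitation letter provided: yes → true
  passport validity remaining ≥ 102 months: 117 ≥ 102 is true
  intended stay > 64 days: 26 > 64 is false
Combine:
[1.1] false AND false = false
[1.2] false OR false = false
[1.3.1] true OR true = true
[1.3] NOT true = false
[1] exactly-one(false, false, false) = false
[2.1] true AND false AND false = false
[2.2.1.2] false OR true = true
[2.2.1] false OR true = true
[2.2] NOT true = false
[2] false OR false = false
[3.1.1.1] false AND true AND false = false
[3.1.1] NOT false = true
[3.1] NOT true = false
[3.2.1.3] true OR true = true
[3.2.1] true OR true OR true = true
[3.2] NOT true = false
[3] false AND false = false
[4] true → false = false
[root] false OR false OR false OR false = false
Overall: false → refused

Refused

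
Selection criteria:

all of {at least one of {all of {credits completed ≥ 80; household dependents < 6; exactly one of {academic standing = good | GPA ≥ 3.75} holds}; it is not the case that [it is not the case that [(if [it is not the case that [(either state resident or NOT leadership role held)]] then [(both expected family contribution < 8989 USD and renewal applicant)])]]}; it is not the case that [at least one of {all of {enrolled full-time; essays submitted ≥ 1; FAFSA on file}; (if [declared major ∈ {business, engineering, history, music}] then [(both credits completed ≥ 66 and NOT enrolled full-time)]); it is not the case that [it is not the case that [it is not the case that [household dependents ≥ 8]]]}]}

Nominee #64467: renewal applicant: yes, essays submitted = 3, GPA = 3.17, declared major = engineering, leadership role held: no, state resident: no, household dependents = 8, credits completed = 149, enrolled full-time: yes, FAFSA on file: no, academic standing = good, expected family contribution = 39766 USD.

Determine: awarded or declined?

Awarded

Atomic conditions:
  credits completed ≥ 80: 149 ≥ 80 is true
  household dependents < 6: 8 < 6 is false
  academic standing = good: good == good is true
  GPA ≥ 3.75: 3.17 ≥ 3.75 is false
  state resident: no → false
  NOT leadership role held: no → true
  expected family contribution < 8989 USD: 39766 < 8989 is false
  renewal applicant: yes → true
  enrolled full-time: yes → true
  essays submitted ≥ 1: 3 ≥ 1 is true
  FAFSA on file: no → false
  declared major ∈ {business, engineering, history, music}: engineering is in the set → true
  credits completed ≥ 66: 149 ≥ 66 is true
  NOT enrolled full-time: yes → false
  household dependents ≥ 8: 8 ≥ 8 is true
Combine:
[1.1.3] exactly-one(true, false) = true
[1.1] true AND false AND true = false
[1.2.1.1.1.1] false OR true = true
[1.2.1.1.1] NOT true = false
[1.2.1.1.2] false AND true = false
[1.2.1.1] false → false (antecedent false ⇒ implication holds) = true
[1.2.1] NOT true = false
[1.2] NOT false = true
[1] false OR true = true
[2.1.1] true AND true AND false = false
[2.1.2.2] true AND false = false
[2.1.2] true → false = false
[2.1.3.1.1] NOT true = false
[2.1.3.1] NOT false = true
[2.1.3] NOT true = false
[2.1] false OR false OR false = false
[2] NOT false = true
[root] true AND true = true
Overall: true → awarded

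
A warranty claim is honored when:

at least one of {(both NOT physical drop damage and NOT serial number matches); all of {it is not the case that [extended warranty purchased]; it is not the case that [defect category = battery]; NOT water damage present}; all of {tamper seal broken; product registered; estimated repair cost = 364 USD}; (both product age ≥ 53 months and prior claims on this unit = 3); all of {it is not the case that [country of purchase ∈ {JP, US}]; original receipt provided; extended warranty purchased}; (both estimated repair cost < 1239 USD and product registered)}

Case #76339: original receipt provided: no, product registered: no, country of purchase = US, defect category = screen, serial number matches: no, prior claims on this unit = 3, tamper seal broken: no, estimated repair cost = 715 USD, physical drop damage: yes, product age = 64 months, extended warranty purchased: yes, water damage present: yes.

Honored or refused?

Atomic conditions:
  NOT physical drop damage: yes → false
  NOT serial number matches: no → true
  extended warranty purchased: yes → true
  defect category = battery: screen == battery is false
  NOT water damage present: yes → false
  tamper seal broken: no → false
  product registered: no → false
  estimated repair cost = 364 USD: 715 == 364 is false
  product age ≥ 53 months: 64 ≥ 53 is true
  prior claims on this unit = 3: 3 == 3 is true
  country of purchase ∈ {JP, US}: US is in the set → true
  original receipt provided: no → false
  estimated repair cost < 1239 USD: 715 < 1239 is true
Combine:
[1] false AND true = false
[2.1] NOT true = false
[2.2] NOT false = true
[2] false AND true AND false = false
[3] false AND false AND false = false
[4] true AND true = true
[5.1] NOT true = false
[5] false AND false AND true = false
[6] true AND false = false
[root] false OR false OR false OR true OR false OR false = true
Overall: true → honored

Honored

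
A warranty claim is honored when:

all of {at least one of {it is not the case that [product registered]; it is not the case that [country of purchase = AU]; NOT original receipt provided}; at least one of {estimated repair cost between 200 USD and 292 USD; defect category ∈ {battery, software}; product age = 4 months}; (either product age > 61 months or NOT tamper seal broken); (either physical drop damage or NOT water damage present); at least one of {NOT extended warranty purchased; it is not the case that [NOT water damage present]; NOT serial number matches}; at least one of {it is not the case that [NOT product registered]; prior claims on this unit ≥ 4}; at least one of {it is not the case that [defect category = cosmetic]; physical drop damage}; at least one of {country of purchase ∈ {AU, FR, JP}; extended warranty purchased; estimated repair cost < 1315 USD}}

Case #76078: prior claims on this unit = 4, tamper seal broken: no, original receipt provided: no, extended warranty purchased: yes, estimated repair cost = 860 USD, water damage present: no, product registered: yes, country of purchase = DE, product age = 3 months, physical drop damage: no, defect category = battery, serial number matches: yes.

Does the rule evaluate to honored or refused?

Atomic conditions:
  product registered: yes → true
  country of purchase = AU: DE == AU is false
  NOT original receipt provided: no → true
  estimated repair cost between 200 USD and 292 USD: 860 in [200, 292] is false
  defect category ∈ {battery, software}: battery is in the set → true
  product age = 4 months: 3 == 4 is false
  product age > 61 months: 3 > 61 is false
  NOT tamper seal broken: no → true
  physical drop damage: no → false
  NOT water damage present: no → true
  NOT extended warranty purchased: yes → false
  NOT serial number matches: yes → false
  NOT product registered: yes → false
  prior claims on this unit ≥ 4: 4 ≥ 4 is true
  defect category = cosmetic: battery == cosmetic is false
  country of purchase ∈ {AU, FR, JP}: DE is not in the set → false
  extended warranty purchased: yes → true
  estimated repair cost < 1315 USD: 860 < 1315 is true
Combine:
[1.1] NOT true = false
[1.2] NOT false = true
[1] false OR true OR true = true
[2] false OR true OR false = true
[3] false OR true = true
[4] false OR true = true
[5.2] NOT true = false
[5] false OR false OR false = false
[6.1] NOT false = true
[6] true OR true = true
[7.1] NOT false = true
[7] true OR false = true
[8] false OR true OR true = true
[root] true AND true AND true AND true AND false AND true AND true AND true = false
Overall: false → refused

Refused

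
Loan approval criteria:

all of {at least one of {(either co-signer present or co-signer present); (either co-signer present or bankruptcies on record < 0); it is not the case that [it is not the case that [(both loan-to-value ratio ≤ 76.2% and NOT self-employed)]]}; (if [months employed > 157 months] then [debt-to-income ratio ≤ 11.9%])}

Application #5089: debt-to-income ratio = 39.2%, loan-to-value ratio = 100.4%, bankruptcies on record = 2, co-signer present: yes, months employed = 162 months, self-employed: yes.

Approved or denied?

Atomic conditions:
  co-signer present: yes → true
  bankruptcies on record < 0: 2 < 0 is false
  loan-to-value ratio ≤ 76.2%: 100.4 ≤ 76.2 is false
  NOT self-employed: yes → false
  months employed > 157 months: 162 > 157 is true
  debt-to-income ratio ≤ 11.9%: 39.2 ≤ 11.9 is false
Combine:
[1.1] true OR true = true
[1.2] true OR false = true
[1.3.1.1] false AND false = false
[1.3.1] NOT false = true
[1.3] NOT true = false
[1] true OR true OR false = true
[2] true → false = false
[root] true AND false = false
Overall: false → denied

Denied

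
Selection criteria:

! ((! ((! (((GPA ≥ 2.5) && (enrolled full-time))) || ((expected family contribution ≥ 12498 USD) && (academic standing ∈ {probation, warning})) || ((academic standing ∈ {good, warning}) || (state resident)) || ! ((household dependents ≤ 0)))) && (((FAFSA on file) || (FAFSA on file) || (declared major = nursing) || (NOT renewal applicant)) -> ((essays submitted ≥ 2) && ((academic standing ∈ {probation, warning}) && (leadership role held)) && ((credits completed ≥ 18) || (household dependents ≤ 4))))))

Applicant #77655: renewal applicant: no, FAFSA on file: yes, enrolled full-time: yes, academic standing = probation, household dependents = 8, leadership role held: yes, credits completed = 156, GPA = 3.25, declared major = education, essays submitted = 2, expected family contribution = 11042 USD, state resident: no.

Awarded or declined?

Atomic conditions:
  GPA ≥ 2.5: 3.25 ≥ 2.5 is true
  enrolled full-time: yes → true
  expected family contribution ≥ 12498 USD: 11042 ≥ 12498 is false
  academic standing ∈ {probation, warning}: probation is in the set → true
  academic standing ∈ {good, warning}: probation is not in the set → false
  state resident: no → false
  household dependents ≤ 0: 8 ≤ 0 is false
  FAFSA on file: yes → true
  declared major = nursing: education == nursing is false
  NOT renewal applicant: no → true
  essays submitted ≥ 2: 2 ≥ 2 is true
  leadership role held: yes → true
  credits completed ≥ 18: 156 ≥ 18 is true
  household dependents ≤ 4: 8 ≤ 4 is false
Combine:
[1.1.1.1.1] true AND true = true
[1.1.1.1] NOT true = false
[1.1.1.2] false AND true = false
[1.1.1.3] false OR false = false
[1.1.1.4] NOT false = true
[1.1.1] false OR false OR false OR true = true
[1.1] NOT true = false
[1.2.1] true OR true OR false OR true = true
[1.2.2.2] true AND true = true
[1.2.2.3] true OR false = true
[1.2.2] true AND true AND true = true
[1.2] true → true = true
[1] false AND true = false
[root] NOT false = true
Overall: true → awarded

Awarded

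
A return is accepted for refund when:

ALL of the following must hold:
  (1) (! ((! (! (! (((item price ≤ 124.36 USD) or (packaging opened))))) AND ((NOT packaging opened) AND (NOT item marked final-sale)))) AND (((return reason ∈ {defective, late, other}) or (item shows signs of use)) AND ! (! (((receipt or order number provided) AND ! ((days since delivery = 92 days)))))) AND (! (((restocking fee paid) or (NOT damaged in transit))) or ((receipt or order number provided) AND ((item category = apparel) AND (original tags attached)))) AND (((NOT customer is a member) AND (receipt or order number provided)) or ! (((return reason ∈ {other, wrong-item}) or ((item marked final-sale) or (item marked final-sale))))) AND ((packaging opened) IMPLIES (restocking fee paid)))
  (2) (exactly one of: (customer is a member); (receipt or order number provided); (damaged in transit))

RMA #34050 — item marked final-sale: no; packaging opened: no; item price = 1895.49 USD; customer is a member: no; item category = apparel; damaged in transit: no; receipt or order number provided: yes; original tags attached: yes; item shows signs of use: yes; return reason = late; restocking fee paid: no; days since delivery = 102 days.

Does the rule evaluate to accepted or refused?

Atomic conditions:
  item price ≤ 124.36 USD: 1895.49 ≤ 124.36 is false
  packaging opened: no → false
  NOT packaging opened: no → true
  NOT item marked final-sale: no → true
  return reason ∈ {defective, late, other}: late is in the set → true
  item shows signs of use: yes → true
  receipt or order number provided: yes → true
  days since delivery = 92 days: 102 == 92 is false
  restocking fee paid: no → false
  NOT damaged in transit: no → true
  item category = apparel: apparel == apparel is true
  original tags attached: yes → true
  NOT customer is a member: no → true
  return reason ∈ {other, wrong-item}: late is not in the set → false
  item marked final-sale: no → false
  customer is a member: no → false
  damaged in transit: no → false
Combine:
[1.1.1.1.1.1.1] false OR false = false
[1.1.1.1.1.1] NOT false = true
[1.1.1.1.1] NOT true = false
[1.1.1.1] NOT false = true
[1.1.1.2] true AND true = true
[1.1.1] true AND true = true
[1.1] NOT true = false
[1.2.1] true OR true = true
[1.2.2.1.1.2] NOT false = true
[1.2.2.1.1] true AND true = true
[1.2.2.1] NOT true = false
[1.2.2] NOT false = true
[1.2] true AND true = true
[1.3.1.1] false OR true = true
[1.3.1] NOT true = false
[1.3.2.2] true AND true = true
[1.3.2] true AND true = true
[1.3] false OR true = true
[1.4.1] true AND true = true
[1.4.2.1.2] false OR false = false
[1.4.2.1] false OR false = false
[1.4.2] NOT false = true
[1.4] true OR true = true
[1.5] false → false (antecedent false ⇒ implication holds) = true
[1] false AND true AND true AND true AND true = false
[2] exactly-one(false, true, false) = true
[root] false AND true = false
Overall: false → refused

Refused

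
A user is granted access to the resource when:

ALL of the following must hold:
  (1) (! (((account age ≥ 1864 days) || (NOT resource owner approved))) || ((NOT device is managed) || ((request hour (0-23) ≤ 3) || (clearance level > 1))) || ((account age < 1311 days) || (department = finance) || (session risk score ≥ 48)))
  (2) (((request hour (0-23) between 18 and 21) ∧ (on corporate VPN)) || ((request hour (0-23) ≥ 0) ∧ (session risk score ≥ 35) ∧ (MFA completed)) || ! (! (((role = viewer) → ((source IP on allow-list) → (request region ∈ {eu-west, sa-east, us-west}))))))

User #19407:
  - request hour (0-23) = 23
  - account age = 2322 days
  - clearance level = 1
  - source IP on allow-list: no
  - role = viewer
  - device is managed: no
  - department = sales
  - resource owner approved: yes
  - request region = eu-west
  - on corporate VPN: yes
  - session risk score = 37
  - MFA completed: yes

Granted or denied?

Granted

Atomic conditions:
  account age ≥ 1864 days: 2322 ≥ 1864 is true
  NOT resource owner approved: yes → false
  NOT device is managed: no → true
  request hour (0-23) ≤ 3: 23 ≤ 3 is false
  clearance level > 1: 1 > 1 is false
  account age < 1311 days: 2322 < 1311 is false
  department = finance: sales == finance is false
  session risk score ≥ 48: 37 ≥ 48 is false
  request hour (0-23) between 18 and 21: 23 in [18, 21] is false
  on corporate VPN: yes → true
  request hour (0-23) ≥ 0: 23 ≥ 0 is true
  session risk score ≥ 35: 37 ≥ 35 is true
  MFA completed: yes → true
  role = viewer: viewer == viewer is true
  source IP on allow-list: no → false
  request region ∈ {eu-west, sa-east, us-west}: eu-west is in the set → true
Combine:
[1.1.1] true OR false = true
[1.1] NOT true = false
[1.2.2] false OR false = false
[1.2] true OR false = true
[1.3] false OR false OR false = false
[1] false OR true OR false = true
[2.1] false AND true = false
[2.2] true AND true AND true = true
[2.3.1.1.2] false → true (antecedent false ⇒ implication holds) = true
[2.3.1.1] true → true = true
[2.3.1] NOT true = false
[2.3] NOT false = true
[2] false OR true OR true = true
[root] true AND true = true
Overall: true → granted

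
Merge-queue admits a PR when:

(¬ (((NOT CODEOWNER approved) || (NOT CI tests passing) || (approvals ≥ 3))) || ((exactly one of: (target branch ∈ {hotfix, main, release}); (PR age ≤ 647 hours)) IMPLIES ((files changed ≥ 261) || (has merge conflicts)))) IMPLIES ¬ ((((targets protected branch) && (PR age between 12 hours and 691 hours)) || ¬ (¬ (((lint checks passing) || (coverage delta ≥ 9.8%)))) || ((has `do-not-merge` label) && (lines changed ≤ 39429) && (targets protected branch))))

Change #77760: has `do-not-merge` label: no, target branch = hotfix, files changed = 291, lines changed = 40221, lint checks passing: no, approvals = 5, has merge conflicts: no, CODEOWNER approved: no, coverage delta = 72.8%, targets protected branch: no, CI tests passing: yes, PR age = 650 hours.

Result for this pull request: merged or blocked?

Atomic conditions:
  NOT CODEOWNER approved: no → true
  NOT CI tests passing: yes → false
  approvals ≥ 3: 5 ≥ 3 is true
  target branch ∈ {hotfix, main, release}: hotfix is in the set → true
  PR age ≤ 647 hours: 650 ≤ 647 is false
  files changed ≥ 261: 291 ≥ 261 is true
  has merge conflicts: no → false
  targets protected branch: no → false
  PR age between 12 hours and 691 hours: 650 in [12, 691] is true
  lint checks passing: no → false
  coverage delta ≥ 9.8%: 72.8 ≥ 9.8 is true
  has `do-not-merge` label: no → false
  lines changed ≤ 39429: 40221 ≤ 39429 is false
Combine:
[1.1.1] true OR false OR true = true
[1.1] NOT true = false
[1.2.1] exactly-one(true, false) = true
[1.2.2] true OR false = true
[1.2] true → true = true
[1] false OR true = true
[2.1.1] false AND true = false
[2.1.2.1.1] false OR true = true
[2.1.2.1] NOT true = false
[2.1.2] NOT false = true
[2.1.3] false AND false AND false = false
[2.1] false OR true OR false = true
[2] NOT true = false
[root] true → false = false
Overall: false → blocked

Blocked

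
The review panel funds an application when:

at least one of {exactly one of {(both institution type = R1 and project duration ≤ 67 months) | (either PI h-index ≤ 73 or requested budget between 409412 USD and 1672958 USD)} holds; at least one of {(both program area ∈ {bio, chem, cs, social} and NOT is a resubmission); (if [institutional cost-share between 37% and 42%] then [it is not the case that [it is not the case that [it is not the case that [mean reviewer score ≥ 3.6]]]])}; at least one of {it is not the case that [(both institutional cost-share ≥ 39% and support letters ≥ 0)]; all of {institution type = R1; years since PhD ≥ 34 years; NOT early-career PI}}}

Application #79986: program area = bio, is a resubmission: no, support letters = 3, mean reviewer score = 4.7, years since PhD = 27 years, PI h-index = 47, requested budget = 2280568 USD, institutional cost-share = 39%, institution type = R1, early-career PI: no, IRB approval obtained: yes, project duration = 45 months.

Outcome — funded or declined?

Atomic conditions:
  institution type = R1: R1 == R1 is true
  project duration ≤ 67 months: 45 ≤ 67 is true
  PI h-index ≤ 73: 47 ≤ 73 is true
  requested budget between 409412 USD and 1672958 USD: 2280568 in [409412, 1672958] is false
  program area ∈ {bio, chem, cs, social}: bio is in the set → true
  NOT is a resubmission: no → true
  institutional cost-share between 37% and 42%: 39 in [37, 42] is true
  mean reviewer score ≥ 3.6: 4.7 ≥ 3.6 is true
  institutional cost-share ≥ 39%: 39 ≥ 39 is true
  support letters ≥ 0: 3 ≥ 0 is true
  years since PhD ≥ 34 years: 27 ≥ 34 is false
  NOT early-career PI: no → true
Combine:
[1.1] true AND true = true
[1.2] true OR false = true
[1] exactly-one(true, true) = false
[2.1] true AND true = true
[2.2.2.1.1] NOT true = false
[2.2.2.1] NOT false = true
[2.2.2] NOT true = false
[2.2] true → false = false
[2] true OR false = true
[3.1.1] true AND true = true
[3.1] NOT true = false
[3.2] true AND false AND true = false
[3] false OR false = false
[root] false OR true OR false = true
Overall: true → funded

Funded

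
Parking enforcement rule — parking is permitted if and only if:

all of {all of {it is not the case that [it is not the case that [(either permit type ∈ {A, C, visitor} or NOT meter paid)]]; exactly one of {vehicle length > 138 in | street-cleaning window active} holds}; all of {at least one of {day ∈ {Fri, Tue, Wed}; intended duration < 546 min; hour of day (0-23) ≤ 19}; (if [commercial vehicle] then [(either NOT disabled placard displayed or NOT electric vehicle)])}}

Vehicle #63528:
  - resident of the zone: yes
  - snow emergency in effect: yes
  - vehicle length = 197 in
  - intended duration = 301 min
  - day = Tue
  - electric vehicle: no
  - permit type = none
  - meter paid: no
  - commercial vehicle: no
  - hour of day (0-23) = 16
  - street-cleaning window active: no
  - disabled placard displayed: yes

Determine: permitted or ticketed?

Permitted

Atomic conditions:
  permit type ∈ {A, C, visitor}: none is not in the set → false
  NOT meter paid: no → true
  vehicle length > 138 in: 197 > 138 is true
  street-cleaning window active: no → false
  day ∈ {Fri, Tue, Wed}: Tue is in the set → true
  intended duration < 546 min: 301 < 546 is true
  hour of day (0-23) ≤ 19: 16 ≤ 19 is true
  commercial vehicle: no → false
  NOT disabled placard displayed: yes → false
  NOT electric vehicle: no → true
Combine:
[1.1.1.1] false OR true = true
[1.1.1] NOT true = false
[1.1] NOT false = true
[1.2] exactly-one(true, false) = true
[1] true AND true = true
[2.1] true OR true OR true = true
[2.2.2] false OR true = true
[2.2] false → true (antecedent false ⇒ implication holds) = true
[2] true AND true = true
[root] true AND true = true
Overall: true → permitted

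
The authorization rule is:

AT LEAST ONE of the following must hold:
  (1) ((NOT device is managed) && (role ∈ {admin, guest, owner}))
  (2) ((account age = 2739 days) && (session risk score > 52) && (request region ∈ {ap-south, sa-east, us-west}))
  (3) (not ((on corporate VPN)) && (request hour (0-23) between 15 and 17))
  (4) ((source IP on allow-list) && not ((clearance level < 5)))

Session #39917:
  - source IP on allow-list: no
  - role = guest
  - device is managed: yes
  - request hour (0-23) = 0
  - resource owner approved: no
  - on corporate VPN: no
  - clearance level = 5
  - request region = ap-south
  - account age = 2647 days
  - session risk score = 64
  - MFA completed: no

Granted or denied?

Atomic conditions:
  NOT device is managed: yes → false
  role ∈ {admin, guest, owner}: guest is in the set → true
  account age = 2739 days: 2647 == 2739 is false
  session risk score > 52: 64 > 52 is true
  request region ∈ {ap-south, sa-east, us-west}: ap-south is in the set → true
  on corporate VPN: no → false
  request hour (0-23) between 15 and 17: 0 in [15, 17] is false
  source IP on allow-list: no → false
  clearance level < 5: 5 < 5 is false
Combine:
[1] false AND true = false
[2] false AND true AND true = false
[3.1] NOT false = true
[3] true AND false = false
[4.2] NOT false = true
[4] false AND true = false
[root] false OR false OR false OR false = false
Overall: false → denied

Denied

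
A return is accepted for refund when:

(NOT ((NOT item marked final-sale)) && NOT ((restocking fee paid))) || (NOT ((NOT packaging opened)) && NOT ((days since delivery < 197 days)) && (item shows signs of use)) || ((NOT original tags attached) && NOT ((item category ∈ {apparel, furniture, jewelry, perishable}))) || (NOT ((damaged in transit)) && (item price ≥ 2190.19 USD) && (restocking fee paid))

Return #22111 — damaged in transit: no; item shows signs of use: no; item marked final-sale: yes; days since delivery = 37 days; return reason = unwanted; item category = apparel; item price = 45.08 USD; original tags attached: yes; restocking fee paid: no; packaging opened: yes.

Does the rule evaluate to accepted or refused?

Atomic conditions:
  NOT item marked final-sale: yes → false
  restocking fee paid: no → false
  NOT packaging opened: yes → false
  days since delivery < 197 days: 37 < 197 is true
  item shows signs of use: no → false
  NOT original tags attached: yes → false
  item category ∈ {apparel, furniture, jewelry, perishable}: apparel is in the set → true
  damaged in transit: no → false
  item price ≥ 2190.19 USD: 45.08 ≥ 2190.19 is false
Combine:
[1.1] NOT false = true
[1.2] NOT false = true
[1] true AND true = true
[2.1] NOT false = true
[2.2] NOT true = false
[2] true AND false AND false = false
[3.2] NOT true = false
[3] false AND false = false
[4.1] NOT false = true
[4] true AND false AND false = false
[root] true OR false OR false OR false = true
Overall: true → accepted

Accepted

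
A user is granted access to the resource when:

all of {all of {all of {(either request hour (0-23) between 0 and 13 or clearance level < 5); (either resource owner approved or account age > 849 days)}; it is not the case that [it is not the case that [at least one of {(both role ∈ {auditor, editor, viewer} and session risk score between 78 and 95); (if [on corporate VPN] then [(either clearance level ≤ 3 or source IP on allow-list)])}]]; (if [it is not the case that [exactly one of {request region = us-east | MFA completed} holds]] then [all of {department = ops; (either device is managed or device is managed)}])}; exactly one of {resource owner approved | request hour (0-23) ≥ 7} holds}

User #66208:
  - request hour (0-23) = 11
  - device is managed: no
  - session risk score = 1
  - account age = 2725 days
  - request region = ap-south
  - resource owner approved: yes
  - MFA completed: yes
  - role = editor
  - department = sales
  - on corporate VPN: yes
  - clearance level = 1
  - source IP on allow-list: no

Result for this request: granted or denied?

Denied

Atomic conditions:
  request hour (0-23) between 0 and 13: 11 in [0, 13] is true
  clearance level < 5: 1 < 5 is true
  resource owner approved: yes → true
  account age > 849 days: 2725 > 849 is true
  role ∈ {auditor, editor, viewer}: editor is in the set → true
  session risk score between 78 and 95: 1 in [78, 95] is false
  on corporate VPN: yes → true
  clearance level ≤ 3: 1 ≤ 3 is true
  source IP on allow-list: no → false
  request region = us-east: ap-south == us-east is false
  MFA completed: yes → true
  department = ops: sales == ops is false
  device is managed: no → false
  request hour (0-23) ≥ 7: 11 ≥ 7 is true
Combine:
[1.1.1] true OR true = true
[1.1.2] true OR true = true
[1.1] true AND true = true
[1.2.1.1.1] true AND false = false
[1.2.1.1.2.2] true OR false = true
[1.2.1.1.2] true → true = true
[1.2.1.1] false OR true = true
[1.2.1] NOT true = false
[1.2] NOT false = true
[1.3.1.1] exactly-one(false, true) = true
[1.3.1] NOT true = false
[1.3.2.2] false OR false = false
[1.3.2] false AND false = false
[1.3] false → false (antecedent false ⇒ implication holds) = true
[1] true AND true AND true = true
[2] exactly-one(true, true) = false
[root] true AND false = false
Overall: false → denied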